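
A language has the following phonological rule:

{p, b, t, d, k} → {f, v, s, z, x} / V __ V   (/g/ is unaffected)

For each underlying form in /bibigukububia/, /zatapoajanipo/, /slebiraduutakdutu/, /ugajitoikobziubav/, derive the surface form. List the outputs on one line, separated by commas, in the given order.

/bibigukububia/: /b/ is a stop between vowels /i/ and /i/, so it spirantizes to the fricative [v]. /k/ is a stop between vowels /u/ and /u/, so it spirantizes to the fricative [x]. /b/ is a stop between vowels /u/ and /u/, so it spirantizes to the fricative [v]. /b/ is a stop between vowels /u/ and /i/, so it spirantizes to the fricative [v]. → [biviguxuvuvia].
/zatapoajanipo/: /t/ is a stop between vowels /a/ and /a/, so it spirantizes to the fricative [s]. /p/ is a stop between vowels /a/ and /o/, so it spirantizes to the fricative [f]. /p/ is a stop between vowels /i/ and /o/, so it spirantizes to the fricative [f]. → [zasafoajanifo].
/slebiraduutakdutu/: /b/ is a stop between vowels /e/ and /i/, so it spirantizes to the fricative [v]. /d/ is a stop between vowels /a/ and /u/, so it spirantizes to the fricative [z]. /t/ is a stop between vowels /u/ and /a/, so it spirantizes to the fricative [s]. /t/ is a stop between vowels /u/ and /u/, so it spirantizes to the fricative [s]. → [slevirazuusakdusu].
/ugajitoikobziubav/: /t/ is a stop between vowels /i/ and /o/, so it spirantizes to the fricative [s]. /k/ is a stop between vowels /i/ and /o/, so it spirantizes to the fricative [x]. /b/ is a stop between vowels /u/ and /a/, so it spirantizes to the fricative [v]. → [ugajisoixobziuvav].

biviguxuvuvia, zasafoajanifo, slevirazuusakdusu, ugajisoixobziuvav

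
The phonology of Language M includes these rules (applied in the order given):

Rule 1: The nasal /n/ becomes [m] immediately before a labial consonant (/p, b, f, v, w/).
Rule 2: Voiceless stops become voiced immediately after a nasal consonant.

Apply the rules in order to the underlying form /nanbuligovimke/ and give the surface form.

Rule 1 (nasal place assimilation): /n/ precedes the labial consonant /b/, so it assimilates in place to [m]. /nanbuligovimke/ → nambuligovimke.
Rule 2 (post-nasal voicing): /k/ is a voiceless stop immediately after the nasal /m/, so it voices to [g]. /nambuligovimke/ → nambuligovimge.

nambuligovimge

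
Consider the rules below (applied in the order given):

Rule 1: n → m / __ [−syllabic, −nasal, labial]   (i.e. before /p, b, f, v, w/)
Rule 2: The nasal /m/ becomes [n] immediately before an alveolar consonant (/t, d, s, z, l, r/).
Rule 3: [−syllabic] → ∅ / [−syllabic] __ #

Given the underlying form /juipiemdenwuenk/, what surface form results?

Rule 1 (nasal place assimilation): /n/ precedes the labial consonant /w/, so it assimilates in place to [m]. /juipiemdenwuenk/ → juipiemdemwuenk.
Rule 2 (nasal place assimilation): /m/ precedes the alveolar consonant /d/, so it assimilates in place to [n]. /juipiemdemwuenk/ → juipiendemwuenk.
Rule 3 (final cluster simplification): /k/ is the second consonant of a word-final cluster /nk/, so it deletes. /juipiendemwuenk/ → juipiendemwuen.

juipiendemwuen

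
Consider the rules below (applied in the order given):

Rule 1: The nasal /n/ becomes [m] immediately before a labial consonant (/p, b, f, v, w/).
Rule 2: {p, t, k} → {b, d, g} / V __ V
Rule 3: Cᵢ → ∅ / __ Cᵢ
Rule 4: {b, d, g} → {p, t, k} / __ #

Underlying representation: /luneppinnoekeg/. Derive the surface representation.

Rule 1 (nasal place assimilation): no segment meets the environment; /luneppinnoekeg/ is unchanged.
Rule 2 (intervocalic voicing): /k/ is a voiceless stop between vowels /e/ and /e/, so it voices to [g]. /luneppinnoekeg/ → luneppinnoegeg.
Rule 3 (degemination): /pp/ is a geminate; the first /p/ deletes. /nn/ is a geminate; the first /n/ deletes. /luneppinnoegeg/ → lunepinoegeg.
Rule 4 (final devoicing): /g/ is a voiced stop in word-final position, so it devoices to [k]. /lunepinoegeg/ → lunepinoegek.

lunepinoegek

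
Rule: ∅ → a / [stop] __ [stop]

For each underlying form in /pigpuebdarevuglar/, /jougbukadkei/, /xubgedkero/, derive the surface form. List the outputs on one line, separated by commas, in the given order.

/pigpuebdarevuglar/: /g/ and /p/ form a stop–stop cluster, so [a] is inserted between them. /b/ and /d/ form a stop–stop cluster, so [a] is inserted between them. → [pigapuebadarevuglar].
/jougbukadkei/: /g/ and /b/ form a stop–stop cluster, so [a] is inserted between them. /d/ and /k/ form a stop–stop cluster, so [a] is inserted between them. → [jougabukadakei].
/xubgedkero/: /b/ and /g/ form a stop–stop cluster, so [a] is inserted between them. /d/ and /k/ form a stop–stop cluster, so [a] is inserted between them. → [xubagedakero].

pigapuebadarevuglar, jougabukadakei, xubagedakero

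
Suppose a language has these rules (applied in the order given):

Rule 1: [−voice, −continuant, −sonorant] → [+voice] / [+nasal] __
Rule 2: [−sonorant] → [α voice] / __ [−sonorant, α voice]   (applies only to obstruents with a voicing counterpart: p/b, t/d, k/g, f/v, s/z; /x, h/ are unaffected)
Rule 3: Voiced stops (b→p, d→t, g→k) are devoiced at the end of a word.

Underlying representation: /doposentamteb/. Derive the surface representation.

doposendamdep

Rule 1 (post-nasal voicing): /t/ is a voiceless stop immediately after the nasal /n/, so it voices to [d]. /t/ is a voiceless stop immediately after the nasal /m/, so it voices to [d]. /doposentamteb/ → doposendamdeb.
Rule 2 (regressive voicing assimilation): no segment meets the environment; /doposendamdeb/ is unchanged.
Rule 3 (final devoicing): /b/ is a voiced stop in word-final position, so it devoices to [p]. /doposendamdeb/ → doposendamdep.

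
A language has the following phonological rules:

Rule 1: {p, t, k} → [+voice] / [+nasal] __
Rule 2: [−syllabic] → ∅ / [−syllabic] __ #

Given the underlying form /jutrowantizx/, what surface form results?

Rule 1 (post-nasal voicing): /t/ is a voiceless stop immediately after the nasal /n/, so it voices to [d]. /jutrowantizx/ → jutrowandizx.
Rule 2 (final cluster simplification): /x/ is the second consonant of a word-final cluster /zx/, so it deletes. /jutrowandizx/ → jutrowandiz.

jutrowandiz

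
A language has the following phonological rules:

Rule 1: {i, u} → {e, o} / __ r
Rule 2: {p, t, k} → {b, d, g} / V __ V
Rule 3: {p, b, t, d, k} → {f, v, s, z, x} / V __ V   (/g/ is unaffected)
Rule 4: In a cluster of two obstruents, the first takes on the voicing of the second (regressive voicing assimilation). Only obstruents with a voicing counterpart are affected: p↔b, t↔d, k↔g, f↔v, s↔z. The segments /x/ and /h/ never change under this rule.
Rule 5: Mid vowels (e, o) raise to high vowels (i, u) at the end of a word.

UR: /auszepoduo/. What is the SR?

auzzevozuu

Rule 1 (pre-rhotic lowering): no segment meets the environment; /auszepoduo/ is unchanged.
Rule 2 (intervocalic voicing): /p/ is a voiceless stop between vowels /e/ and /o/, so it voices to [b]. /auszepoduo/ → auszeboduo.
Rule 3 (intervocalic spirantization): /b/ is a stop between vowels /e/ and /o/, so it spirantizes to the fricative [v]. /d/ is a stop between vowels /o/ and /u/, so it spirantizes to the fricative [z]. /auszeboduo/ → auszevozuo.
Rule 4 (regressive voicing assimilation): /s/ precedes the voiced obstruent /z/, so it voices to [z] by assimilation. /auszevozuo/ → auzzevozuo.
Rule 5 (final vowel raising): /o/ is a mid vowel in word-final position, so it raises to [u]. /auzzevozuo/ → auzzevozuu.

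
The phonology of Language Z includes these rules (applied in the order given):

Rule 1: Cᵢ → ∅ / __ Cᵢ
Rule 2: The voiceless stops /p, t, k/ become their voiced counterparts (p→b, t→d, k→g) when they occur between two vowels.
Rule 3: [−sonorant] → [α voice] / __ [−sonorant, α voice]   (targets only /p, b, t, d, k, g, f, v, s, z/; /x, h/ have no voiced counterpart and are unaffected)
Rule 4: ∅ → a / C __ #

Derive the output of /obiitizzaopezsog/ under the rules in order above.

obiidizaobessoga

Rule 1 (degemination): /zz/ is a geminate; the first /z/ deletes. /obiitizzaopezsog/ → obiitizaopezsog.
Rule 2 (intervocalic voicing): /t/ is a voiceless stop between vowels /i/ and /i/, so it voices to [d]. /p/ is a voiceless stop between vowels /o/ and /e/, so it voices to [b]. /obiitizaopezsog/ → obiidizaobezsog.
Rule 3 (regressive voicing assimilation): /z/ precedes the voiceless obstruent /s/, so it devoices to [s] by assimilation. /obiidizaobezsog/ → obiidizaobessog.
Rule 4 (final a-epenthesis): the form ends in the consonant /g/, so [a] is inserted word-finally. /obiidizaobessog/ → obiidizaobessoga.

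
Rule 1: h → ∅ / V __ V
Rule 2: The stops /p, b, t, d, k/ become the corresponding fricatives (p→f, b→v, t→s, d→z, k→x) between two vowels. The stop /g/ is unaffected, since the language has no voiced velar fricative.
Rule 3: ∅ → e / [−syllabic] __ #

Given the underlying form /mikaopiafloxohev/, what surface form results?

Rule 1 (intervocalic h-deletion): /h/ occurs between vowels /o/ and /e/, so it deletes. /mikaopiafloxohev/ → mikaopiafloxoev.
Rule 2 (intervocalic spirantization): /k/ is a stop between vowels /i/ and /a/, so it spirantizes to the fricative [x]. /p/ is a stop between vowels /o/ and /i/, so it spirantizes to the fricative [f]. /mikaopiafloxoev/ → mixaofiafloxoev.
Rule 3 (final e-epenthesis): the form ends in the consonant /v/, so [e] is inserted word-finally. /mixaofiafloxoev/ → mixaofiafloxoeve.

mixaofiafloxoeve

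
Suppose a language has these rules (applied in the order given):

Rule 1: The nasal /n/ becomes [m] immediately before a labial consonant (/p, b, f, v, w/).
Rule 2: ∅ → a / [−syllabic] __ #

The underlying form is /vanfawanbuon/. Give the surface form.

vamfawambuona

Rule 1 (nasal place assimilation): /n/ precedes the labial consonant /f/, so it assimilates in place to [m]. /n/ precedes the labial consonant /b/, so it assimilates in place to [m]. /vanfawanbuon/ → vamfawambuon.
Rule 2 (final a-epenthesis): the form ends in the consonant /n/, so [a] is inserted word-finally. /vamfawambuon/ → vamfawambuona.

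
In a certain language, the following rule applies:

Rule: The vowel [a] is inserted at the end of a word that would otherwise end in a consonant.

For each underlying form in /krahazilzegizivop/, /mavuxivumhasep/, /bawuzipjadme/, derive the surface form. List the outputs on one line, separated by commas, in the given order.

/krahazilzegizivop/: the form ends in the consonant /p/, so [a] is inserted word-finally. → [krahazilzegizivopa].
/mavuxivumhasep/: the form ends in the consonant /p/, so [a] is inserted word-finally. → [mavuxivumhasepa].
/bawuzipjadme/: the rule's environment is not met; surfaces unchanged as [bawuzipjadme].

krahazilzegizivopa, mavuxivumhasepa, bawuzipjadme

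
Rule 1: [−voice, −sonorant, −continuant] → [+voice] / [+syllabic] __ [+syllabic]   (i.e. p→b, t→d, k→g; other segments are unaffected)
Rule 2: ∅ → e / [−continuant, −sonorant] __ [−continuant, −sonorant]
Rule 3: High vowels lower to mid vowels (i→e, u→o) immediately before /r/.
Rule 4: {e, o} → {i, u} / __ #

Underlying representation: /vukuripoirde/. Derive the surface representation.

vugoriboerdi

Rule 1 (intervocalic voicing): /k/ is a voiceless stop between vowels /u/ and /u/, so it voices to [g]. /p/ is a voiceless stop between vowels /i/ and /o/, so it voices to [b]. /vukuripoirde/ → vuguriboirde.
Rule 2 (stop-cluster e-epenthesis): no segment meets the environment; /vuguriboirde/ is unchanged.
Rule 3 (pre-rhotic lowering): /u/ is a high vowel immediately before /r/, so it lowers to [o]. /i/ is a high vowel immediately before /r/, so it lowers to [e]. /vuguriboirde/ → vugoriboerde.
Rule 4 (final vowel raising): /e/ is a mid vowel in word-final position, so it raises to [i]. /vugoriboerde/ → vugoriboerdi.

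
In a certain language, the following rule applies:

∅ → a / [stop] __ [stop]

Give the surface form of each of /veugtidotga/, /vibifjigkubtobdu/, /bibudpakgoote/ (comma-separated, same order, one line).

/veugtidotga/: /g/ and /t/ form a stop–stop cluster, so [a] is inserted between them. /t/ and /g/ form a stop–stop cluster, so [a] is inserted between them. → [veugatidotaga].
/vibifjigkubtobdu/: /g/ and /k/ form a stop–stop cluster, so [a] is inserted between them. /b/ and /t/ form a stop–stop cluster, so [a] is inserted between them. /b/ and /d/ form a stop–stop cluster, so [a] is inserted between them. → [vibifjigakubatobadu].
/bibudpakgoote/: /d/ and /p/ form a stop–stop cluster, so [a] is inserted between them. /k/ and /g/ form a stop–stop cluster, so [a] is inserted between them. → [bibudapakagoote].

veugatidotaga, vibifjigakubatobadu, bibudapakagoote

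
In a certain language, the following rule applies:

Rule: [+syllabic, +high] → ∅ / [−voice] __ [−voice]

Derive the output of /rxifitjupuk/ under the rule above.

rxftjupk

/i/ is a high vowel flanked by voiceless consonants /x/ and /f/, so it deletes.
/i/ is a high vowel flanked by voiceless consonants /f/ and /t/, so it deletes.
/u/ is a high vowel flanked by voiceless consonants /p/ and /k/, so it deletes.
Surface form: [rxftjupk].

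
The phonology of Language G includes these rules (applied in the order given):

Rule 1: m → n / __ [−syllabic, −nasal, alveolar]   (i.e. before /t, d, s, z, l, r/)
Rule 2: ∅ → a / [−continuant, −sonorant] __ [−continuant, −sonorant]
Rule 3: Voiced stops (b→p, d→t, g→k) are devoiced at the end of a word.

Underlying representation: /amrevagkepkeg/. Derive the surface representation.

anrevagakepakek

Rule 1 (nasal place assimilation): /m/ precedes the alveolar consonant /r/, so it assimilates in place to [n]. /amrevagkepkeg/ → anrevagkepkeg.
Rule 2 (stop-cluster a-epenthesis): /g/ and /k/ form a stop–stop cluster, so [a] is inserted between them. /p/ and /k/ form a stop–stop cluster, so [a] is inserted between them. /anrevagkepkeg/ → anrevagakepakeg.
Rule 3 (final devoicing): /g/ is a voiced stop in word-final position, so it devoices to [k]. /anrevagakepakeg/ → anrevagakepakek.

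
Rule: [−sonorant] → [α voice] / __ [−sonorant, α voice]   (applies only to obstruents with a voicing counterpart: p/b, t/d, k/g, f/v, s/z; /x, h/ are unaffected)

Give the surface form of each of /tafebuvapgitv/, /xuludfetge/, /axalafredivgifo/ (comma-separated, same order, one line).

tafebuvabgidv, xulutfedge, axalafredivgifo

/tafebuvapgitv/: /p/ precedes the voiced obstruent /g/, so it voices to [b] by assimilation. /t/ precedes the voiced obstruent /v/, so it voices to [d] by assimilation. → [tafebuvabgidv].
/xuludfetge/: /d/ precedes the voiceless obstruent /f/, so it devoices to [t] by assimilation. /t/ precedes the voiced obstruent /g/, so it voices to [d] by assimilation. → [xulutfedge].
/axalafredivgifo/: the rule's environment is not met; surfaces unchanged as [axalafredivgifo].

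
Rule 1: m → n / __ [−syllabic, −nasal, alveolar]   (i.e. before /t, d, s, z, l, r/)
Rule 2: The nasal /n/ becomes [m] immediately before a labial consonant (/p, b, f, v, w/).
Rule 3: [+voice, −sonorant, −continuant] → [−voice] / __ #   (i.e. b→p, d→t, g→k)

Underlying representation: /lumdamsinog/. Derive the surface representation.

lundansinok

Rule 1 (nasal place assimilation): /m/ precedes the alveolar consonant /d/, so it assimilates in place to [n]. /m/ precedes the alveolar consonant /s/, so it assimilates in place to [n]. /lumdamsinog/ → lundansinog.
Rule 2 (nasal place assimilation): no segment meets the environment; /lundansinog/ is unchanged.
Rule 3 (final devoicing): /g/ is a voiced stop in word-final position, so it devoices to [k]. /lundansinog/ → lundansinok.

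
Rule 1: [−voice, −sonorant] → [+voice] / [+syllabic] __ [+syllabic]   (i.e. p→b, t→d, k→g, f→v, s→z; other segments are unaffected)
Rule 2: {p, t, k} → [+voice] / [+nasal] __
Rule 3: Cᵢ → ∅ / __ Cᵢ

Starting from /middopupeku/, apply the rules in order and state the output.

Rule 1 (intervocalic voicing): /p/ is a voiceless obstruent between vowels /o/ and /u/, so it voices to [b]. /p/ is a voiceless obstruent between vowels /u/ and /e/, so it voices to [b]. /k/ is a voiceless obstruent between vowels /e/ and /u/, so it voices to [g]. /middopupeku/ → middobubegu.
Rule 2 (post-nasal voicing): no segment meets the environment; /middobubegu/ is unchanged.
Rule 3 (degemination): /dd/ is a geminate; the first /d/ deletes. /middobubegu/ → midobubegu.

midobubegu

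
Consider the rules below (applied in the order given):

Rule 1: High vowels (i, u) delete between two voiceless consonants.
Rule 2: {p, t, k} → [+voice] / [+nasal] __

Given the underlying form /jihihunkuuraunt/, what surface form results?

jihhunguuraund

Rule 1 (high vowel syncope): /i/ is a high vowel flanked by voiceless consonants /h/ and /h/, so it deletes. /jihihunkuuraunt/ → jihhunkuuraunt.
Rule 2 (post-nasal voicing): /k/ is a voiceless stop immediately after the nasal /n/, so it voices to [g]. /t/ is a voiceless stop immediately after the nasal /n/, so it voices to [d]. /jihhunkuuraunt/ → jihhunguuraund.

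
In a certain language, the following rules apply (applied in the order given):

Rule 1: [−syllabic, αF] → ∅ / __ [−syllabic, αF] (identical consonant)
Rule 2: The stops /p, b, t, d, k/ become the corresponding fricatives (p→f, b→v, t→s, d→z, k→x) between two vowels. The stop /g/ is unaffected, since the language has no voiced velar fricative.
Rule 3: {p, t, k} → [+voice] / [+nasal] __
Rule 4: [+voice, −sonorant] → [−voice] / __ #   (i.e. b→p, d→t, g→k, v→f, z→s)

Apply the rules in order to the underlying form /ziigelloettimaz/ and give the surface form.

Rule 1 (degemination): /ll/ is a geminate; the first /l/ deletes. /tt/ is a geminate; the first /t/ deletes. /ziigelloettimaz/ → ziigeloetimaz.
Rule 2 (intervocalic spirantization): /t/ is a stop between vowels /e/ and /i/, so it spirantizes to the fricative [s]. /ziigeloetimaz/ → ziigeloesimaz.
Rule 3 (post-nasal voicing): no segment meets the environment; /ziigeloesimaz/ is unchanged.
Rule 4 (final devoicing): /z/ is a voiced obstruent in word-final position, so it devoices to [s]. /ziigeloesimaz/ → ziigeloesimas.

ziigeloesimas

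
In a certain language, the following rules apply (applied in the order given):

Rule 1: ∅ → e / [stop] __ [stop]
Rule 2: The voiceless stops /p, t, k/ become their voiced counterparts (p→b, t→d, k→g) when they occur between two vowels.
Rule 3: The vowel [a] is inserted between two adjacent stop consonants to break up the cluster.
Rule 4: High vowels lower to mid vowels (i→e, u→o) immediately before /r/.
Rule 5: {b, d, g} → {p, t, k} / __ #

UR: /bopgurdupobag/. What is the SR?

Rule 1 (stop-cluster e-epenthesis): /p/ and /g/ form a stop–stop cluster, so [e] is inserted between them. /bopgurdupobag/ → bopegurdupobag.
Rule 2 (intervocalic voicing): /p/ is a voiceless stop between vowels /o/ and /e/, so it voices to [b]. /p/ is a voiceless stop between vowels /u/ and /o/, so it voices to [b]. /bopegurdupobag/ → bobegurdubobag.
Rule 3 (stop-cluster a-epenthesis): no segment meets the environment; /bobegurdubobag/ is unchanged.
Rule 4 (pre-rhotic lowering): /u/ is a high vowel immediately before /r/, so it lowers to [o]. /bobegurdubobag/ → bobegordubobag.
Rule 5 (final devoicing): /g/ is a voiced stop in word-final position, so it devoices to [k]. /bobegordubobag/ → bobegordubobak.

bobegordubobak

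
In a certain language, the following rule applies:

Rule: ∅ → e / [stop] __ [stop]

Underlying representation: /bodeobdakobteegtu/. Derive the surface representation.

/b/ and /d/ form a stop–stop cluster, so [e] is inserted between them.
/b/ and /t/ form a stop–stop cluster, so [e] is inserted between them.
/g/ and /t/ form a stop–stop cluster, so [e] is inserted between them.
Surface form: [bodeobedakobeteegetu].

bodeobedakobeteegetu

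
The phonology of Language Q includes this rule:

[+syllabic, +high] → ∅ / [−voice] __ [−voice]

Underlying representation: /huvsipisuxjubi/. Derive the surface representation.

/i/ is a high vowel flanked by voiceless consonants /s/ and /p/, so it deletes.
/i/ is a high vowel flanked by voiceless consonants /p/ and /s/, so it deletes.
/u/ is a high vowel flanked by voiceless consonants /s/ and /x/, so it deletes.
The other instances of /u/, /i/ do not occur in the required environment and remain unchanged.
Surface form: [huvspsxjubi].

huvspsxjubi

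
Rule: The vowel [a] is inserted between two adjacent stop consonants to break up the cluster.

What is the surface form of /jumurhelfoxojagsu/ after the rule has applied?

jumurhelfoxojagsu

No segment of /jumurhelfoxojagsu/ meets the structural description of the rule, so the form surfaces unchanged.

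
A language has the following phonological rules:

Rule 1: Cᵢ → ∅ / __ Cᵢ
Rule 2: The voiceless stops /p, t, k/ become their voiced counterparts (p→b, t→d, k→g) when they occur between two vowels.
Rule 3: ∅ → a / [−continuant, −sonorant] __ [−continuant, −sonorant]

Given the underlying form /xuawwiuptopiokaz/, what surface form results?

xuawiupatobiogaz

Rule 1 (degemination): /ww/ is a geminate; the first /w/ deletes. /xuawwiuptopiokaz/ → xuawiuptopiokaz.
Rule 2 (intervocalic voicing): /p/ is a voiceless stop between vowels /o/ and /i/, so it voices to [b]. /k/ is a voiceless stop between vowels /o/ and /a/, so it voices to [g]. /xuawiuptopiokaz/ → xuawiuptobiogaz.
Rule 3 (stop-cluster a-epenthesis): /p/ and /t/ form a stop–stop cluster, so [a] is inserted between them. /xuawiuptobiogaz/ → xuawiupatobiogaz.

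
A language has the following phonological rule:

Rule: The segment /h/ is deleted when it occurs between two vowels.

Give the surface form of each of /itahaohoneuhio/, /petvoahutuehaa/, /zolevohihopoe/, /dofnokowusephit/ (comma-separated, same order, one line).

/itahaohoneuhio/: /h/ occurs between vowels /a/ and /a/, so it deletes. /h/ occurs between vowels /o/ and /o/, so it deletes. /h/ occurs between vowels /u/ and /i/, so it deletes. → [itaaooneuio].
/petvoahutuehaa/: /h/ occurs between vowels /a/ and /u/, so it deletes. /h/ occurs between vowels /e/ and /a/, so it deletes. → [petvoautueaa].
/zolevohihopoe/: /h/ occurs between vowels /o/ and /i/, so it deletes. /h/ occurs between vowels /i/ and /o/, so it deletes. → [zolevoiopoe].
/dofnokowusephit/: the rule's environment is not met; surfaces unchanged as [dofnokowusephit].

itaaooneuio, petvoautueaa, zolevoiopoe, dofnokowusephit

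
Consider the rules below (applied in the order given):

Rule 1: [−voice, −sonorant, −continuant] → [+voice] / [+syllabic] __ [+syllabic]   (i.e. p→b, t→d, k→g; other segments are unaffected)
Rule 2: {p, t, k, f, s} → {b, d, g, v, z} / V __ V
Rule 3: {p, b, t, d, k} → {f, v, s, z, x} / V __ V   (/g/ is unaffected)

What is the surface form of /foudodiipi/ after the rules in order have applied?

fouzoziivi

Rule 1 (intervocalic voicing): /p/ is a voiceless stop between vowels /i/ and /i/, so it voices to [b]. /foudodiipi/ → foudodiibi.
Rule 2 (intervocalic voicing): no segment meets the environment; /foudodiibi/ is unchanged.
Rule 3 (intervocalic spirantization): /d/ is a stop between vowels /u/ and /o/, so it spirantizes to the fricative [z]. /d/ is a stop between vowels /o/ and /i/, so it spirantizes to the fricative [z]. /b/ is a stop between vowels /i/ and /i/, so it spirantizes to the fricative [v]. /foudodiibi/ → fouzoziivi.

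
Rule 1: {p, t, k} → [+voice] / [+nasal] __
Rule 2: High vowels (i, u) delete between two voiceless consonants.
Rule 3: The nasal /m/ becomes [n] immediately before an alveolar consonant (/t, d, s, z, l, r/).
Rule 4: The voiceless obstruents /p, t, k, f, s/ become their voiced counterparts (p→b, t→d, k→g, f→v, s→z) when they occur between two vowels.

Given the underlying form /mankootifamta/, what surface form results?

mangootfanda

Rule 1 (post-nasal voicing): /k/ is a voiceless stop immediately after the nasal /n/, so it voices to [g]. /t/ is a voiceless stop immediately after the nasal /m/, so it voices to [d]. /mankootifamta/ → mangootifamda.
Rule 2 (high vowel syncope): /i/ is a high vowel flanked by voiceless consonants /t/ and /f/, so it deletes. /mangootifamda/ → mangootfamda.
Rule 3 (nasal place assimilation): /m/ precedes the alveolar consonant /d/, so it assimilates in place to [n]. /mangootfamda/ → mangootfanda.
Rule 4 (intervocalic voicing): no segment meets the environment; /mangootfanda/ is unchanged.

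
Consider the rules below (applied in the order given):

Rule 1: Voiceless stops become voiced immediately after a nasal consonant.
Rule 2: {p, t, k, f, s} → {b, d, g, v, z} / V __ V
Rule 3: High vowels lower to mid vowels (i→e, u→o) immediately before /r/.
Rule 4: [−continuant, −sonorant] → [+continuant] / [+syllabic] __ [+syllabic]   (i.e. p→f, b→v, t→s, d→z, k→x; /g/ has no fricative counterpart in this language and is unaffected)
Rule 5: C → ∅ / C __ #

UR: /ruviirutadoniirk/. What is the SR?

Rule 1 (post-nasal voicing): no segment meets the environment; /ruviirutadoniirk/ is unchanged.
Rule 2 (intervocalic voicing): /t/ is a voiceless obstruent between vowels /u/ and /a/, so it voices to [d]. /ruviirutadoniirk/ → ruviirudadoniirk.
Rule 3 (pre-rhotic lowering): /i/ is a high vowel immediately before /r/, so it lowers to [e]. /i/ is a high vowel immediately before /r/, so it lowers to [e]. /ruviirudadoniirk/ → ruvierudadonierk.
Rule 4 (intervocalic spirantization): /d/ is a stop between vowels /u/ and /a/, so it spirantizes to the fricative [z]. /d/ is a stop between vowels /a/ and /o/, so it spirantizes to the fricative [z]. /ruvierudadonierk/ → ruvieruzazonierk.
Rule 5 (final cluster simplification): /k/ is the second consonant of a word-final cluster /rk/, so it deletes. /ruvieruzazonierk/ → ruvieruzazonier.

ruvieruzazonier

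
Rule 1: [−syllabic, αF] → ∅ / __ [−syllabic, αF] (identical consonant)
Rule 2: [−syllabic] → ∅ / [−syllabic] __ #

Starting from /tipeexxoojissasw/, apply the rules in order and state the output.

tipeexoojisas

Rule 1 (degemination): /xx/ is a geminate; the first /x/ deletes. /ss/ is a geminate; the first /s/ deletes. /tipeexxoojissasw/ → tipeexoojisasw.
Rule 2 (final cluster simplification): /w/ is the second consonant of a word-final cluster /sw/, so it deletes. /tipeexoojisasw/ → tipeexoojisas.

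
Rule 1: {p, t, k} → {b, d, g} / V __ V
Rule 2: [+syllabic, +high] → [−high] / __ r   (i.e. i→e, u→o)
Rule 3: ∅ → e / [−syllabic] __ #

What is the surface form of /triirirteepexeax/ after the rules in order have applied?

Rule 1 (intervocalic voicing): /p/ is a voiceless stop between vowels /e/ and /e/, so it voices to [b]. /triirirteepexeax/ → triirirteebexeax.
Rule 2 (pre-rhotic lowering): /i/ is a high vowel immediately before /r/, so it lowers to [e]. /i/ is a high vowel immediately before /r/, so it lowers to [e]. /triirirteebexeax/ → triererteebexeax.
Rule 3 (final e-epenthesis): the form ends in the consonant /x/, so [e] is inserted word-finally. /triererteebexeax/ → triererteebexeaxe.

triererteebexeaxe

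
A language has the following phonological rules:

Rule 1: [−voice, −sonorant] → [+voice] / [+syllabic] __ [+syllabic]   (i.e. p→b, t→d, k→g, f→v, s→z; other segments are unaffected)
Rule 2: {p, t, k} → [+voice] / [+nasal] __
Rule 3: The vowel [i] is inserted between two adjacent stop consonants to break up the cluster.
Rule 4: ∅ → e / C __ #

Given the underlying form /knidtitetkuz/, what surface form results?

kniditidetikuze

Rule 1 (intervocalic voicing): /t/ is a voiceless obstruent between vowels /i/ and /e/, so it voices to [d]. /knidtitetkuz/ → knidtidetkuz.
Rule 2 (post-nasal voicing): no segment meets the environment; /knidtidetkuz/ is unchanged.
Rule 3 (stop-cluster i-epenthesis): /d/ and /t/ form a stop–stop cluster, so [i] is inserted between them. /t/ and /k/ form a stop–stop cluster, so [i] is inserted between them. /knidtidetkuz/ → kniditidetikuz.
Rule 4 (final e-epenthesis): the form ends in the consonant /z/, so [e] is inserted word-finally. /kniditidetikuz/ → kniditidetikuze.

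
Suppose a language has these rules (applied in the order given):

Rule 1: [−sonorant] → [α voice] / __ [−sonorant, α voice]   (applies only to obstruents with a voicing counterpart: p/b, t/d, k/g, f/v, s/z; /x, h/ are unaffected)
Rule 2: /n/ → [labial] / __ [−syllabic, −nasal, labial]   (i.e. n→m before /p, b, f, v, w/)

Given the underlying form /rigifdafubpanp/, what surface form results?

Rule 1 (regressive voicing assimilation): /f/ precedes the voiced obstruent /d/, so it voices to [v] by assimilation. /b/ precedes the voiceless obstruent /p/, so it devoices to [p] by assimilation. /rigifdafubpanp/ → rigivdafuppanp.
Rule 2 (nasal place assimilation): /n/ precedes the labial consonant /p/, so it assimilates in place to [m]. /rigivdafuppanp/ → rigivdafuppamp.

rigivdafuppamp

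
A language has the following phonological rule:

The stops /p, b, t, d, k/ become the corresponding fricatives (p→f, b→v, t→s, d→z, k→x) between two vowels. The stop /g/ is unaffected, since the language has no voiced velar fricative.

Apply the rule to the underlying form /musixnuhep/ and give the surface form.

No segment of /musixnuhep/ meets the structural description of the rule, so the form surfaces unchanged.

musixnuhep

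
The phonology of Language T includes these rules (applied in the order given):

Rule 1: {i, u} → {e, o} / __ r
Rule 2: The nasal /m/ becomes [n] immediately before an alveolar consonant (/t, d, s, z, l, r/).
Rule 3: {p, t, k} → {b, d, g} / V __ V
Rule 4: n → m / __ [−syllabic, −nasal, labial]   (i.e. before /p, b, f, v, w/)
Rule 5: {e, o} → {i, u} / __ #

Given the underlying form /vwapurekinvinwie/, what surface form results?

Rule 1 (pre-rhotic lowering): /u/ is a high vowel immediately before /r/, so it lowers to [o]. /vwapurekinvinwie/ → vwaporekinvinwie.
Rule 2 (nasal place assimilation): no segment meets the environment; /vwaporekinvinwie/ is unchanged.
Rule 3 (intervocalic voicing): /p/ is a voiceless stop between vowels /a/ and /o/, so it voices to [b]. /k/ is a voiceless stop between vowels /e/ and /i/, so it voices to [g]. /vwaporekinvinwie/ → vwaboreginvinwie.
Rule 4 (nasal place assimilation): /n/ precedes the labial consonant /v/, so it assimilates in place to [m]. /n/ precedes the labial consonant /w/, so it assimilates in place to [m]. /vwaboreginvinwie/ → vwaboregimvimwie.
Rule 5 (final vowel raising): /e/ is a mid vowel in word-final position, so it raises to [i]. /vwaboregimvimwie/ → vwaboregimvimwii.

vwaboregimvimwii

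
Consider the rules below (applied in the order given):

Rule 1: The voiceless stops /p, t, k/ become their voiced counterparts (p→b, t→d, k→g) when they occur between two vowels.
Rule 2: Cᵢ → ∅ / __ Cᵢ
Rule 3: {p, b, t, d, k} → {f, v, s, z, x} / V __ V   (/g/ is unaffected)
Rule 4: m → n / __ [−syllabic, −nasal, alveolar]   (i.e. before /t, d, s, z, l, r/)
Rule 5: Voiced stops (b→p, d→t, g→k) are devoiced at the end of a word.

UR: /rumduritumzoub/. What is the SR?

rundurizunzoup

Rule 1 (intervocalic voicing): /t/ is a voiceless stop between vowels /i/ and /u/, so it voices to [d]. /rumduritumzoub/ → rumduridumzoub.
Rule 2 (degemination): no segment meets the environment; /rumduridumzoub/ is unchanged.
Rule 3 (intervocalic spirantization): /d/ is a stop between vowels /i/ and /u/, so it spirantizes to the fricative [z]. /rumduridumzoub/ → rumdurizumzoub.
Rule 4 (nasal place assimilation): /m/ precedes the alveolar consonant /d/, so it assimilates in place to [n]. /m/ precedes the alveolar consonant /z/, so it assimilates in place to [n]. /rumdurizumzoub/ → rundurizunzoub.
Rule 5 (final devoicing): /b/ is a voiced stop in word-final position, so it devoices to [p]. /rundurizunzoub/ → rundurizunzoup.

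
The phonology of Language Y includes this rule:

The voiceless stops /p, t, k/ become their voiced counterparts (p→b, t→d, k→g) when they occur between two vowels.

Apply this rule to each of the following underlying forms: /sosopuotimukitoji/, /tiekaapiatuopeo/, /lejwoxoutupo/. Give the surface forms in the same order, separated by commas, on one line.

/sosopuotimukitoji/: /p/ is a voiceless stop between vowels /o/ and /u/, so it voices to [b]. /t/ is a voiceless stop between vowels /o/ and /i/, so it voices to [d]. /k/ is a voiceless stop between vowels /u/ and /i/, so it voices to [g]. /t/ is a voiceless stop between vowels /i/ and /o/, so it voices to [d]. → [sosobuodimugidoji].
/tiekaapiatuopeo/: /k/ is a voiceless stop between vowels /e/ and /a/, so it voices to [g]. /p/ is a voiceless stop between vowels /a/ and /i/, so it voices to [b]. /t/ is a voiceless stop between vowels /a/ and /u/, so it voices to [d]. /p/ is a voiceless stop between vowels /o/ and /e/, so it voices to [b]. → [tiegaabiaduobeo].
/lejwoxoutupo/: /t/ is a voiceless stop between vowels /u/ and /u/, so it voices to [d]. /p/ is a voiceless stop between vowels /u/ and /o/, so it voices to [b]. → [lejwoxoudubo].

sosobuodimugidoji, tiegaabiaduobeo, lejwoxoudubo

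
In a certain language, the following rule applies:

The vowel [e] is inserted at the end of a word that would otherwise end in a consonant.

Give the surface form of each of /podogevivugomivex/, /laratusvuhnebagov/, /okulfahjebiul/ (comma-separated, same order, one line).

/podogevivugomivex/: the form ends in the consonant /x/, so [e] is inserted word-finally. → [podogevivugomivexe].
/laratusvuhnebagov/: the form ends in the consonant /v/, so [e] is inserted word-finally. → [laratusvuhnebagove].
/okulfahjebiul/: the form ends in the consonant /l/, so [e] is inserted word-finally. → [okulfahjebiule].

podogevivugomivexe, laratusvuhnebagove, okulfahjebiule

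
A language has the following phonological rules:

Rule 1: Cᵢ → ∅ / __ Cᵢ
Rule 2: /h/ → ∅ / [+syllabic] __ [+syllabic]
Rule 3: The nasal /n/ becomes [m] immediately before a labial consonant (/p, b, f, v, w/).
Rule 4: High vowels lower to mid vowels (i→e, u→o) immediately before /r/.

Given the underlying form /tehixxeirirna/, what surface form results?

teixeererna

Rule 1 (degemination): /xx/ is a geminate; the first /x/ deletes. /tehixxeirirna/ → tehixeirirna.
Rule 2 (intervocalic h-deletion): /h/ occurs between vowels /e/ and /i/, so it deletes. /tehixeirirna/ → teixeirirna.
Rule 3 (nasal place assimilation): no segment meets the environment; /teixeirirna/ is unchanged.
Rule 4 (pre-rhotic lowering): /i/ is a high vowel immediately before /r/, so it lowers to [e]. /i/ is a high vowel immediately before /r/, so it lowers to [e]. /teixeirirna/ → teixeererna.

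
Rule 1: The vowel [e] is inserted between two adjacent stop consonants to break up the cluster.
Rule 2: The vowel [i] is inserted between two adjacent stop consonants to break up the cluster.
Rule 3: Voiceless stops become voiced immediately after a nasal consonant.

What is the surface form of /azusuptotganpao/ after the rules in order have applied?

Rule 1 (stop-cluster e-epenthesis): /p/ and /t/ form a stop–stop cluster, so [e] is inserted between them. /t/ and /g/ form a stop–stop cluster, so [e] is inserted between them. /azusuptotganpao/ → azusupetoteganpao.
Rule 2 (stop-cluster i-epenthesis): no segment meets the environment; /azusupetoteganpao/ is unchanged.
Rule 3 (post-nasal voicing): /p/ is a voiceless stop immediately after the nasal /n/, so it voices to [b]. /azusupetoteganpao/ → azusupetoteganbao.

azusupetoteganbao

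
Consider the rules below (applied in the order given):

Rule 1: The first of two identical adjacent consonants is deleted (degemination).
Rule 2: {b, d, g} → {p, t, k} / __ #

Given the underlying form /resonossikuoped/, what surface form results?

Rule 1 (degemination): /ss/ is a geminate; the first /s/ deletes. /resonossikuoped/ → resonosikuoped.
Rule 2 (final devoicing): /d/ is a voiced stop in word-final position, so it devoices to [t]. /resonosikuoped/ → resonosikuopet.

resonosikuopet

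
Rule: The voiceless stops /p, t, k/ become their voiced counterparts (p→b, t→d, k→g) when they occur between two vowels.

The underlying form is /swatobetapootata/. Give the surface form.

swadobedaboodada

/t/ is a voiceless stop between vowels /a/ and /o/, so it voices to [d].
/t/ is a voiceless stop between vowels /e/ and /a/, so it voices to [d].
/p/ is a voiceless stop between vowels /a/ and /o/, so it voices to [b].
/t/ is a voiceless stop between vowels /o/ and /a/, so it voices to [d].
/t/ is a voiceless stop between vowels /a/ and /a/, so it voices to [d].
Surface form: [swadobedaboodada].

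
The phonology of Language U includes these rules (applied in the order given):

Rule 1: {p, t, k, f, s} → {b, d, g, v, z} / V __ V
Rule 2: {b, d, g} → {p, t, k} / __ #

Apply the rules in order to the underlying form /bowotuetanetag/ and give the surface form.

bowoduedanedak

Rule 1 (intervocalic voicing): /t/ is a voiceless obstruent between vowels /o/ and /u/, so it voices to [d]. /t/ is a voiceless obstruent between vowels /e/ and /a/, so it voices to [d]. /t/ is a voiceless obstruent between vowels /e/ and /a/, so it voices to [d]. /bowotuetanetag/ → bowoduedanedag.
Rule 2 (final devoicing): /g/ is a voiced stop in word-final position, so it devoices to [k]. /bowoduedanedag/ → bowoduedanedak.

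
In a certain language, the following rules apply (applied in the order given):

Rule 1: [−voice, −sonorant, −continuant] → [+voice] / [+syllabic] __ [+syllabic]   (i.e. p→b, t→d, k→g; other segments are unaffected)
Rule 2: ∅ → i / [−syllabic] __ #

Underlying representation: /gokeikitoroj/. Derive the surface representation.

gogeigidoroji

Rule 1 (intervocalic voicing): /k/ is a voiceless stop between vowels /o/ and /e/, so it voices to [g]. /k/ is a voiceless stop between vowels /i/ and /i/, so it voices to [g]. /t/ is a voiceless stop between vowels /i/ and /o/, so it voices to [d]. /gokeikitoroj/ → gogeigidoroj.
Rule 2 (final i-epenthesis): the form ends in the consonant /j/, so [i] is inserted word-finally. /gogeigidoroj/ → gogeigidoroji.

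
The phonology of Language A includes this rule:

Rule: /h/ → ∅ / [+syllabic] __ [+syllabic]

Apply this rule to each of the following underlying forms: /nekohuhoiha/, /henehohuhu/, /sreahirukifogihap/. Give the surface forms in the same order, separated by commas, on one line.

/nekohuhoiha/: /h/ occurs between vowels /o/ and /u/, so it deletes. /h/ occurs between vowels /u/ and /o/, so it deletes. /h/ occurs between vowels /i/ and /a/, so it deletes. → [nekouoia].
/henehohuhu/: /h/ occurs between vowels /e/ and /o/, so it deletes. /h/ occurs between vowels /o/ and /u/, so it deletes. /h/ occurs between vowels /u/ and /u/, so it deletes. → [heneouu].
/sreahirukifogihap/: /h/ occurs between vowels /a/ and /i/, so it deletes. /h/ occurs between vowels /i/ and /a/, so it deletes. → [sreairukifogiap].

nekouoia, heneouu, sreairukifogiap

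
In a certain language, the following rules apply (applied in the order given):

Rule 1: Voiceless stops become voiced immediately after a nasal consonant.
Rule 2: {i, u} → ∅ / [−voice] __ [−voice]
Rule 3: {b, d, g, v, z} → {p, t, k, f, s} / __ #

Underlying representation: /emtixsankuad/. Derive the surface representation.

Rule 1 (post-nasal voicing): /t/ is a voiceless stop immediately after the nasal /m/, so it voices to [d]. /k/ is a voiceless stop immediately after the nasal /n/, so it voices to [g]. /emtixsankuad/ → emdixsanguad.
Rule 2 (high vowel syncope): no segment meets the environment; /emdixsanguad/ is unchanged.
Rule 3 (final devoicing): /d/ is a voiced obstruent in word-final position, so it devoices to [t]. /emdixsanguad/ → emdixsanguat.

emdixsanguat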